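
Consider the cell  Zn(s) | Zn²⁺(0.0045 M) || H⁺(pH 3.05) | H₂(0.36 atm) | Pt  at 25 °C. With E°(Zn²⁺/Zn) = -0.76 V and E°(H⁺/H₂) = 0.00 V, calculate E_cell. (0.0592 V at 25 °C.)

0.66 V

The hydrogen couple is the cathode, so E°_cell = 0.76 V; n = 2.
[H⁺] = 10^(−3.05) = 8.9 × 10^-4 M, and Q = [Zn²⁺]·P(H₂) / [H⁺]^2 = 2040.
E = E° − (0.0592/2) log Q = 0.76 − (0.0592/2)(3.310) = 0.662 V.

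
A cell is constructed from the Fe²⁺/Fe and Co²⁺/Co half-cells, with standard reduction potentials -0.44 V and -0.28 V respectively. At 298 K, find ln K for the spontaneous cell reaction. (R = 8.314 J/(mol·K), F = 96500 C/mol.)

ln K = 12.5

E°_cell = -0.28 − (-0.44) = 0.16 V, with n = 2 electrons transferred.
At equilibrium E = 0, so the Nernst equation gives ln K = nFE°/RT = (2)(96500)(0.16)/((8.314)(298)) = 12.46.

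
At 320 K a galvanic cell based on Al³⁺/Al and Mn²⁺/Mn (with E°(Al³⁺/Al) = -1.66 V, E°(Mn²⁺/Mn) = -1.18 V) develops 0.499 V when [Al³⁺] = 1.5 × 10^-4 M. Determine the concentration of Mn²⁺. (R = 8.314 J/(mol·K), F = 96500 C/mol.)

From the Nernst equation, ln Q = nF(E° − E)/RT = 6×96500×(0.48 − 0.499)/(8.314×320) = -4.135, so Q = 0.0160.
With Q = [Al³⁺]^2/[Mn²⁺]^3 and the known concentrations, [Mn²⁺]^3 in the denominator gives [Mn²⁺] = 0.011 M.

0.011 M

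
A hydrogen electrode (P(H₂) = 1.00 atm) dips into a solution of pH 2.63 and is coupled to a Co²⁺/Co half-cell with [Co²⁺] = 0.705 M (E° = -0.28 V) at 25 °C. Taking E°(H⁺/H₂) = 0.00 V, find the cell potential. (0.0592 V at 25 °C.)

0.13 V

The hydrogen couple is the cathode, so E°_cell = 0.28 V; n = 2.
[H⁺] = 10^(−2.63) = 0.0023 M, and Q = [Co²⁺]·P(H₂) / [H⁺]^2 = 1.28 × 10^5.
E = E° − (0.0592/2) log Q = 0.28 − (0.0592/2)(5.108) = 0.129 V.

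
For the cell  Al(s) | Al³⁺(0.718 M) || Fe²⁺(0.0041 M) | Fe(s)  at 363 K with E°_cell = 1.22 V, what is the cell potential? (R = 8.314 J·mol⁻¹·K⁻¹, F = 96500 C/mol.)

1.14 V

Balancing electrons gives n = 6; the reaction quotient is Q = [Al³⁺]^2/[Fe²⁺]^3 = 7.48 × 10^6.
E = E° − (RT/nF) ln Q = 1.22 − (8.314×363)/(6×96500) × (15.828) = 1.220 − 0.083 = 1.137 V.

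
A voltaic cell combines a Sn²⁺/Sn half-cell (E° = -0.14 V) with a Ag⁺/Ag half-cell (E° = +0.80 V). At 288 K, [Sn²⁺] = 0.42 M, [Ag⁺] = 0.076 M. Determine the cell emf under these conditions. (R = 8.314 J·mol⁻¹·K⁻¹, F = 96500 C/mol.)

The Ag⁺/Ag couple has the higher reduction potential and acts as the cathode, so E°_cell = +0.80 − (-0.14) = 0.94 V.
Balancing electrons gives n = 2; the reaction quotient is Q = [Sn²⁺]/[Ag⁺]^2 = 72.7.
E = E° − (RT/nF) ln Q = 0.94 − (8.314×288)/(2×96500) × (4.287) = 0.940 − 0.053 = 0.887 V.

0.887 V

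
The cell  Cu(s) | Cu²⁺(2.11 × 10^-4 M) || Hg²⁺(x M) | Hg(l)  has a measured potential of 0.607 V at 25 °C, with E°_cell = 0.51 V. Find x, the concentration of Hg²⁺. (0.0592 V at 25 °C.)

0.4 M

From the Nernst equation, log Q = n(E° − E)/0.0592 = 2(0.51 − 0.607)/0.0592 = -3.277, so Q = 5.28 × 10^-4.
With Q = [Cu²⁺]/[Hg²⁺] and the known concentrations, [Hg²⁺] in the denominator gives [Hg²⁺] = 0.4 M.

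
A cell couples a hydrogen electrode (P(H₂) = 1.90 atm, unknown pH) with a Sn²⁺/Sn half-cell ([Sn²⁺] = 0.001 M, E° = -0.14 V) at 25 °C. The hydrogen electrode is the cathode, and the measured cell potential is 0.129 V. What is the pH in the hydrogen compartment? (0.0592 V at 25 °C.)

pH = 1.55

E°_cell = 0.14 V and n = 2.
log Q = n(E° − E)/0.0592 = 2×(0.14 − 0.129)/0.0592 = 0.372.
With Q = [Sn²⁺]·P(H₂) / [H⁺]^2, solving for [H⁺] gives log[H⁺] = -1.546, so pH = 1.55.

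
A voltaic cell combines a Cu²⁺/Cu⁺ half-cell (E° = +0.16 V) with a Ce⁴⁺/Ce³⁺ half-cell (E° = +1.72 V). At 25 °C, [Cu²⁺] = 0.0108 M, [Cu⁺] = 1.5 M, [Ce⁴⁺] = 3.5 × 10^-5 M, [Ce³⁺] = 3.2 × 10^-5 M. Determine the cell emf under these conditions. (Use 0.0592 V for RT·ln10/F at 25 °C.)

The Ce⁴⁺/Ce³⁺ couple has the higher reduction potential and acts as the cathode, so E°_cell = +1.72 − (+0.16) = 1.56 V.
Balancing electrons gives n = 1; the reaction quotient is Q = [Cu²⁺]·[Ce³⁺]/([Cu⁺]·[Ce⁴⁺]) = 0.00658.
At 25 °C, E = E° − (0.0592/n) log Q = 1.56 − (0.0592/1)(-2.182) = 1.560 + 0.129 = 1.689 V.

1.69 V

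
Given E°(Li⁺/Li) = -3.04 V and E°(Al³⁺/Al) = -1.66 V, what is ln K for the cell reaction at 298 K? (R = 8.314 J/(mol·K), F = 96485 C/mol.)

E°_cell = -1.66 − (-3.04) = 1.38 V, with n = 3 electrons transferred.
At equilibrium E = 0, so the Nernst equation gives ln K = nFE°/RT = (3)(96485)(1.38)/((8.314)(298)) = 161.23.

ln K = 161.2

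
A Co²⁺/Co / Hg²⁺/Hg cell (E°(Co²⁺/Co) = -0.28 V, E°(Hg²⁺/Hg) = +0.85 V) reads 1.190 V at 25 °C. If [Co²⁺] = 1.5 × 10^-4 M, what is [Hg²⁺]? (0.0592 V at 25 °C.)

0.016 M

From the Nernst equation, log Q = n(E° − E)/0.0592 = 2(1.13 − 1.190)/0.0592 = -2.027, so Q = 0.00940.
With Q = [Co²⁺]/[Hg²⁺] and the known concentrations, [Hg²⁺] in the denominator gives [Hg²⁺] = 0.016 M.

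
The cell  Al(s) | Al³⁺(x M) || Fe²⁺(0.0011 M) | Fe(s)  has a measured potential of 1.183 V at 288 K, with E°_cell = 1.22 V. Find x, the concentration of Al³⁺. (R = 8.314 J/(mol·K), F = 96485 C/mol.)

From the Nernst equation, ln Q = nF(E° − E)/RT = 6×96485×(1.22 − 1.183)/(8.314×288) = 8.946, so Q = 7670.
With Q = [Al³⁺]^2/[Fe²⁺]^3 and the known concentrations, [Al³⁺]^2 in the numerator gives [Al³⁺] = 0.0032 M.

0.0032 M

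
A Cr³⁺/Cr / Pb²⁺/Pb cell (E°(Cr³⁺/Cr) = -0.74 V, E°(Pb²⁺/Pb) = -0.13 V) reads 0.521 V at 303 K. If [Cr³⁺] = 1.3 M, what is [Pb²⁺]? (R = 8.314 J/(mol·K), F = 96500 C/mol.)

0.0013 M

From the Nernst equation, ln Q = nF(E° − E)/RT = 6×96500×(0.61 − 0.521)/(8.314×303) = 20.456, so Q = 7.65 × 10^8.
With Q = [Cr³⁺]^2/[Pb²⁺]^3 and the known concentrations, [Pb²⁺]^3 in the denominator gives [Pb²⁺] = 0.0013 M.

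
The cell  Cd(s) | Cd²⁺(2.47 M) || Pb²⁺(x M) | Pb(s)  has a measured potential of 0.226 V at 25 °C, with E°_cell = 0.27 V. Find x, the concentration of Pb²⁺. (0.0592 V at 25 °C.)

From the Nernst equation, log Q = n(E° − E)/0.0592 = 2(0.27 − 0.226)/0.0592 = 1.486, so Q = 30.7.
With Q = [Cd²⁺]/[Pb²⁺] and the known concentrations, [Pb²⁺] in the denominator gives [Pb²⁺] = 0.081 M.

0.081 M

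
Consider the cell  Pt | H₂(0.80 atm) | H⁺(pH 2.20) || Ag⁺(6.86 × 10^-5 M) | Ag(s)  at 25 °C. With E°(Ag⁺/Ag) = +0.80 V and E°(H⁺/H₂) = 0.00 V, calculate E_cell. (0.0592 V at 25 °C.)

The Ag⁺/Ag couple is the cathode, so E°_cell = 0.80 V; n = 2.
[H⁺] = 10^(−2.20) = 0.0063 M, and Q = [H⁺]^2 / ([Ag⁺]^2·P(H₂)) = 1.06 × 10^4.
E = E° − (0.0592/2) log Q = 0.80 − (0.0592/2)(4.024) = 0.681 V.

0.68 V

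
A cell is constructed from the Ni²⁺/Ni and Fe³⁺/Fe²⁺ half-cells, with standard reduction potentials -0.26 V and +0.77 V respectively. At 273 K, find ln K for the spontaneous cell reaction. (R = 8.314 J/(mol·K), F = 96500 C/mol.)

E°_cell = +0.77 − (-0.26) = 1.03 V, with n = 2 electrons transferred.
At equilibrium E = 0, so the Nernst equation gives ln K = nFE°/RT = (2)(96500)(1.03)/((8.314)(273)) = 87.58.

ln K = 87.6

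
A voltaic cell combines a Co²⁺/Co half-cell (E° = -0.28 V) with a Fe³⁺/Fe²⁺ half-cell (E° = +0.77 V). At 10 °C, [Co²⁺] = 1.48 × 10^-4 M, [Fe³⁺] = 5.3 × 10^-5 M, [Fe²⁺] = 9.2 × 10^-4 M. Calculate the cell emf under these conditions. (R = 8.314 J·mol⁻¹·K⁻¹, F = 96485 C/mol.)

The Fe³⁺/Fe²⁺ couple has the higher reduction potential and acts as the cathode, so E°_cell = +0.77 − (-0.28) = 1.05 V.
Balancing electrons gives n = 2; the reaction quotient is Q = [Co²⁺]·[Fe²⁺]^2/[Fe³⁺]^2 = 0.0446.
E = E° − (RT/nF) ln Q = 1.05 − (8.314×283)/(2×96485) × (-3.110) = 1.050 + 0.038 = 1.088 V.

1.09 V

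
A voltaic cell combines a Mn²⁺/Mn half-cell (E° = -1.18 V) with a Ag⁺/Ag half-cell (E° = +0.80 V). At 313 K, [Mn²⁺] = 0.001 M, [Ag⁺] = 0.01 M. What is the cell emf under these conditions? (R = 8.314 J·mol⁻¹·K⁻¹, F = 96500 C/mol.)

The Ag⁺/Ag couple has the higher reduction potential and acts as the cathode, so E°_cell = +0.80 − (-1.18) = 1.98 V.
Balancing electrons gives n = 2; the reaction quotient is Q = [Mn²⁺]/[Ag⁺]^2 = 10.0.
E = E° − (RT/nF) ln Q = 1.98 − (8.314×313)/(2×96500) × (2.303) = 1.980 − 0.031 = 1.949 V.

1.95 V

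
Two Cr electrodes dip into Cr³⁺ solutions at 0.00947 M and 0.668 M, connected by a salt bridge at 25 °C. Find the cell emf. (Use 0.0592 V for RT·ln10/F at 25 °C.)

0.036 V

Both half-cells are Cr³⁺/Cr, so E°_cell = 0. The concentrated side is the cathode; the cell reaction moves Cr³⁺ from high to low concentration with n = 3.
Q = [Cr³⁺]_dilute/[Cr³⁺]_conc = 0.00947/0.668 = 0.0142.
E = 0 − (0.0592/3) log Q = −(0.0592/3)(-1.848) = 0.0365 V.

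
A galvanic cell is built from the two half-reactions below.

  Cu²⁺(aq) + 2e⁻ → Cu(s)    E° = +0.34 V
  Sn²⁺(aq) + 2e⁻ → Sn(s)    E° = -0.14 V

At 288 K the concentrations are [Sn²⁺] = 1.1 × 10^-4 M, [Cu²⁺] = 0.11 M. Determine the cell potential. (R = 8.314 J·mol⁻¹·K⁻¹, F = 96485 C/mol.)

The Cu²⁺/Cu couple has the higher reduction potential and acts as the cathode, so E°_cell = +0.34 − (-0.14) = 0.48 V.
Balancing electrons gives n = 2; the reaction quotient is Q = [Sn²⁺]/[Cu²⁺] = 0.00100.
E = E° − (RT/nF) ln Q = 0.48 − (8.314×288)/(2×96485) × (-6.908) = 0.480 + 0.086 = 0.566 V.

0.566 V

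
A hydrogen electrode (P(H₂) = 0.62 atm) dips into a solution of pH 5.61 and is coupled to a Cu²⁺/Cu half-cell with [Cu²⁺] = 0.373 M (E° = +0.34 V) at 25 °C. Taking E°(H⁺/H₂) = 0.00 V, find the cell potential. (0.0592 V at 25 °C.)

The Cu²⁺/Cu couple is the cathode, so E°_cell = 0.34 V; n = 2.
[H⁺] = 10^(−5.61) = 2.5 × 10^-6 M, and Q = [H⁺]^2 / ([Cu²⁺]·P(H₂)) = 2.61 × 10^-11.
E = E° − (0.0592/2) log Q = 0.34 − (0.0592/2)(-10.584) = 0.653 V.

0.65 V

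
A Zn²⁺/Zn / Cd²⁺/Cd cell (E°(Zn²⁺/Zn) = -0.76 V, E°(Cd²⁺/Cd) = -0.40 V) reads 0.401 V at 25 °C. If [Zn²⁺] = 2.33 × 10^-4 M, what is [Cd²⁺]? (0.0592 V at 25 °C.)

0.0057 M

From the Nernst equation, log Q = n(E° − E)/0.0592 = 2(0.36 − 0.401)/0.0592 = -1.385, so Q = 0.0412.
With Q = [Zn²⁺]/[Cd²⁺] and the known concentrations, [Cd²⁺] in the denominator gives [Cd²⁺] = 0.0057 M.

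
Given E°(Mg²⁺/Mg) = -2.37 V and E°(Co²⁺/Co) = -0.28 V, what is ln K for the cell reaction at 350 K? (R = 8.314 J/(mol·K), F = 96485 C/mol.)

ln K = 138.6

E°_cell = -0.28 − (-2.37) = 2.09 V, with n = 2 electrons transferred.
At equilibrium E = 0, so the Nernst equation gives ln K = nFE°/RT = (2)(96485)(2.09)/((8.314)(350)) = 138.60.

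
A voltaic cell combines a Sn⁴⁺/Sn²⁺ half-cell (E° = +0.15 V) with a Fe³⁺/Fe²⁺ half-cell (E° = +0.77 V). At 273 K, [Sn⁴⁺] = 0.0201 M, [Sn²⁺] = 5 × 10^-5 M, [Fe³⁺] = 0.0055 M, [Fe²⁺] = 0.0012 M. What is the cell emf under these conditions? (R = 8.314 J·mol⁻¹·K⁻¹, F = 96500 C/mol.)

The Fe³⁺/Fe²⁺ couple has the higher reduction potential and acts as the cathode, so E°_cell = +0.77 − (+0.15) = 0.62 V.
Balancing electrons gives n = 2; the reaction quotient is Q = [Sn⁴⁺]·[Fe²⁺]^2/([Sn²⁺]·[Fe³⁺]^2) = 19.1.
E = E° − (RT/nF) ln Q = 0.62 − (8.314×273)/(2×96500) × (2.952) = 0.620 − 0.035 = 0.585 V.

0.585 V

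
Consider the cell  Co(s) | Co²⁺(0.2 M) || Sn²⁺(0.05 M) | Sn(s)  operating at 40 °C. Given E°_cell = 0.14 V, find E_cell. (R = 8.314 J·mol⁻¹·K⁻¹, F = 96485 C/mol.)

Balancing electrons gives n = 2; the reaction quotient is Q = [Co²⁺]/[Sn²⁺] = 4.00.
E = E° − (RT/nF) ln Q = 0.14 − (8.314×313)/(2×96485) × (1.386) = 0.140 − 0.019 = 0.121 V.

0.121 V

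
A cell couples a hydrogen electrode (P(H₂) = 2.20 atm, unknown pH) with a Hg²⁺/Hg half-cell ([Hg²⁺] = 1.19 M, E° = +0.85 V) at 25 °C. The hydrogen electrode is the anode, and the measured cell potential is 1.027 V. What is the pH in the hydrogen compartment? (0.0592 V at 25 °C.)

pH = 2.78

E°_cell = 0.85 V and n = 2.
log Q = n(E° − E)/0.0592 = 2×(0.85 − 1.027)/0.0592 = -5.980.
With Q = [H⁺]^2 / ([Hg²⁺]·P(H₂)), solving for [H⁺] gives log[H⁺] = -2.781, so pH = 2.78.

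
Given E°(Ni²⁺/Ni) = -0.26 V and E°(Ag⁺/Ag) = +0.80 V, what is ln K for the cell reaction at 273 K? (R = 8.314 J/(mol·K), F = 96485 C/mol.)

ln K = 90.1

E°_cell = +0.80 − (-0.26) = 1.06 V, with n = 2 electrons transferred.
At equilibrium E = 0, so the Nernst equation gives ln K = nFE°/RT = (2)(96485)(1.06)/((8.314)(273)) = 90.12.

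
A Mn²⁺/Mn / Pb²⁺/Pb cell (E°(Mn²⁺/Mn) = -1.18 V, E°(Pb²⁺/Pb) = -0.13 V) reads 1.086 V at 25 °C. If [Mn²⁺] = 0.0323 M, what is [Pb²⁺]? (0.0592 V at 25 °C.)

From the Nernst equation, log Q = n(E° − E)/0.0592 = 2(1.05 − 1.086)/0.0592 = -1.216, so Q = 0.0608.
With Q = [Mn²⁺]/[Pb²⁺] and the known concentrations, [Pb²⁺] in the denominator gives [Pb²⁺] = 0.53 M.

0.53 M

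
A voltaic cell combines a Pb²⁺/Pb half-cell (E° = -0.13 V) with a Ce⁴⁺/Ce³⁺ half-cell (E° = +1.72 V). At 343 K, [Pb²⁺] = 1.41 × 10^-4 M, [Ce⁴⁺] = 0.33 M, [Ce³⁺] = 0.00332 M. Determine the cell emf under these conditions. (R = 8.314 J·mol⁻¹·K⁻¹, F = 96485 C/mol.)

The Ce⁴⁺/Ce³⁺ couple has the higher reduction potential and acts as the cathode, so E°_cell = +1.72 − (-0.13) = 1.85 V.
Balancing electrons gives n = 2; the reaction quotient is Q = [Pb²⁺]·[Ce³⁺]^2/[Ce⁴⁺]^2 = 1.43 × 10^-8.
E = E° − (RT/nF) ln Q = 1.85 − (8.314×343)/(2×96485) × (-18.065) = 1.850 + 0.267 = 2.117 V.

2.12 V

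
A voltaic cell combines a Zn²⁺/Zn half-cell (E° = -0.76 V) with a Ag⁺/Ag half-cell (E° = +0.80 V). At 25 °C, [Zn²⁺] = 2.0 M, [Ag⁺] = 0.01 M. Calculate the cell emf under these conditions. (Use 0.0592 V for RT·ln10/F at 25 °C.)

1.43 V

The Ag⁺/Ag couple has the higher reduction potential and acts as the cathode, so E°_cell = +0.80 − (-0.76) = 1.56 V.
Balancing electrons gives n = 2; the reaction quotient is Q = [Zn²⁺]/[Ag⁺]^2 = 2 × 10^4.
At 25 °C, E = E° − (0.0592/n) log Q = 1.56 − (0.0592/2)(4.301) = 1.560 − 0.127 = 1.433 V.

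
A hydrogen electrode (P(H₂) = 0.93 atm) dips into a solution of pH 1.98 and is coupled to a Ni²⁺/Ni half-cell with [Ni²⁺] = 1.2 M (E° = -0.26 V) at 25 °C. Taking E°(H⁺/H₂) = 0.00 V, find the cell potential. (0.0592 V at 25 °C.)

The hydrogen couple is the cathode, so E°_cell = 0.26 V; n = 2.
[H⁺] = 10^(−1.98) = 0.010 M, and Q = [Ni²⁺]·P(H₂) / [H⁺]^2 = 1.02 × 10^4.
E = E° − (0.0592/2) log Q = 0.26 − (0.0592/2)(4.008) = 0.141 V.

0.14 V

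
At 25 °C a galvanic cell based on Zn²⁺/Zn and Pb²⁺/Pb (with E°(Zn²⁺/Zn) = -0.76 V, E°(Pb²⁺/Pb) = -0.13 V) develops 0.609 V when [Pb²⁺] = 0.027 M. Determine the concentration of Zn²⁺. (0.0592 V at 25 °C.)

0.14 M

From the Nernst equation, log Q = n(E° − E)/0.0592 = 2(0.63 − 0.609)/0.0592 = 0.709, so Q = 5.12.
With Q = [Zn²⁺]/[Pb²⁺] and the known concentrations, [Zn²⁺] in the numerator gives [Zn²⁺] = 0.14 M.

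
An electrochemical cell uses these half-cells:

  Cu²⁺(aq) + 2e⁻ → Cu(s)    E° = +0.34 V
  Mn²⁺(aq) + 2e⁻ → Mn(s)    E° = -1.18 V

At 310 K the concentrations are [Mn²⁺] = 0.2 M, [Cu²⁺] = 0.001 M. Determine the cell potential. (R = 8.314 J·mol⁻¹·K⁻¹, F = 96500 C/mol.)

The Cu²⁺/Cu couple has the higher reduction potential and acts as the cathode, so E°_cell = +0.34 − (-1.18) = 1.52 V.
Balancing electrons gives n = 2; the reaction quotient is Q = [Mn²⁺]/[Cu²⁺] = 200.
E = E° − (RT/nF) ln Q = 1.52 − (8.314×310)/(2×96500) × (5.298) = 1.520 − 0.071 = 1.449 V.

1.45 V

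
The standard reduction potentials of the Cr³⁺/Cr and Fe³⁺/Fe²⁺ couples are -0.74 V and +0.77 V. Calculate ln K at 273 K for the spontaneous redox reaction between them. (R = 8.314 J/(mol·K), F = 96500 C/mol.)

E°_cell = +0.77 − (-0.74) = 1.51 V, with n = 3 electrons transferred.
At equilibrium E = 0, so the Nernst equation gives ln K = nFE°/RT = (3)(96500)(1.51)/((8.314)(273)) = 192.60.

ln K = 192.6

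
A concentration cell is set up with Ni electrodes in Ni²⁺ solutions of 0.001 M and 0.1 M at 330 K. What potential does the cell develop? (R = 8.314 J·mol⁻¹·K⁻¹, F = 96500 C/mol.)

0.065 V

Both half-cells are Ni²⁺/Ni, so E°_cell = 0. The concentrated side is the cathode; the cell reaction moves Ni²⁺ from high to low concentration with n = 2.
Q = [Ni²⁺]_dilute/[Ni²⁺]_conc = 0.001/0.1 = 0.0100.
E = 0 − (RT/nF) ln Q = −((8.314×330)/(2×96500))(-4.605) = 0.0655 V.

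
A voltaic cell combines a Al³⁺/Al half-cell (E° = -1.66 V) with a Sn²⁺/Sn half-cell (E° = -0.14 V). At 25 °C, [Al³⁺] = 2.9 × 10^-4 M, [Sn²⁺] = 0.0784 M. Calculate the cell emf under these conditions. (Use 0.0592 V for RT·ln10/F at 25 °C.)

1.56 V

The Sn²⁺/Sn couple has the higher reduction potential and acts as the cathode, so E°_cell = -0.14 − (-1.66) = 1.52 V.
Balancing electrons gives n = 6; the reaction quotient is Q = [Al³⁺]^2/[Sn²⁺]^3 = 1.75 × 10^-4.
At 25 °C, E = E° − (0.0592/n) log Q = 1.52 − (0.0592/6)(-3.758) = 1.520 + 0.037 = 1.557 V.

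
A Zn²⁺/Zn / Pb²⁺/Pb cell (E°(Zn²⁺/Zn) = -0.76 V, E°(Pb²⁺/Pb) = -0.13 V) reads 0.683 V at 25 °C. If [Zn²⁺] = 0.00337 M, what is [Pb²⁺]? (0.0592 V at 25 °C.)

From the Nernst equation, log Q = n(E° − E)/0.0592 = 2(0.63 − 0.683)/0.0592 = -1.791, so Q = 0.0162.
With Q = [Zn²⁺]/[Pb²⁺] and the known concentrations, [Pb²⁺] in the denominator gives [Pb²⁺] = 0.21 M.

0.21 M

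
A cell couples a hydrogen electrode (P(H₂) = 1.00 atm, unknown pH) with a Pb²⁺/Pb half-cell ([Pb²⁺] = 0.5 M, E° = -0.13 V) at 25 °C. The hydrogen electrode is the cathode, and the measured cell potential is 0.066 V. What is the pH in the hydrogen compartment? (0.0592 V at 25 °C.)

E°_cell = 0.13 V and n = 2.
log Q = n(E° − E)/0.0592 = 2×(0.13 − 0.066)/0.0592 = 2.162.
With Q = [Pb²⁺]·P(H₂) / [H⁺]^2, solving for [H⁺] gives log[H⁺] = -1.232, so pH = 1.23.

pH = 1.23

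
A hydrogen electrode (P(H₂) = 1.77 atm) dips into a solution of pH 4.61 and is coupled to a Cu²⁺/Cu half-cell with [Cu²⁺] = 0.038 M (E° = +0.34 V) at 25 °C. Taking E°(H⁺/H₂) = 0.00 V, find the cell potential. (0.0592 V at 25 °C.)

The Cu²⁺/Cu couple is the cathode, so E°_cell = 0.34 V; n = 2.
[H⁺] = 10^(−4.61) = 2.5 × 10^-5 M, and Q = [H⁺]^2 / ([Cu²⁺]·P(H₂)) = 8.96 × 10^-9.
E = E° − (0.0592/2) log Q = 0.34 − (0.0592/2)(-8.048) = 0.578 V.

0.58 V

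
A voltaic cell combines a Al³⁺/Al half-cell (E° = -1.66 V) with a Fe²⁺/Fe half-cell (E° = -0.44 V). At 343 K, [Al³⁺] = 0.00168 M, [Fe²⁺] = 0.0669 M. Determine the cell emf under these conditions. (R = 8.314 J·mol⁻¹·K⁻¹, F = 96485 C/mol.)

The Fe²⁺/Fe couple has the higher reduction potential and acts as the cathode, so E°_cell = -0.44 − (-1.66) = 1.22 V.
Balancing electrons gives n = 6; the reaction quotient is Q = [Al³⁺]^2/[Fe²⁺]^3 = 0.00943.
E = E° − (RT/nF) ln Q = 1.22 − (8.314×343)/(6×96485) × (-4.664) = 1.220 + 0.023 = 1.243 V.

1.24 V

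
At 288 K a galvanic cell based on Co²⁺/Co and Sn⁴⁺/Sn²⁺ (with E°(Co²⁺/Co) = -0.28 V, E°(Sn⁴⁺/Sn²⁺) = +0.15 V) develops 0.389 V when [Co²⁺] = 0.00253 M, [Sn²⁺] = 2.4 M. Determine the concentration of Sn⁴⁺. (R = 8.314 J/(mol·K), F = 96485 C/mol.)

From the Nernst equation, ln Q = nF(E° − E)/RT = 2×96485×(0.43 − 0.389)/(8.314×288) = 3.304, so Q = 27.2.
With Q = [Co²⁺]·[Sn²⁺]/[Sn⁴⁺] and the known concentrations, [Sn⁴⁺] in the denominator gives [Sn⁴⁺] = 2.2 × 10^-4 M.

2.2 × 10^-4 M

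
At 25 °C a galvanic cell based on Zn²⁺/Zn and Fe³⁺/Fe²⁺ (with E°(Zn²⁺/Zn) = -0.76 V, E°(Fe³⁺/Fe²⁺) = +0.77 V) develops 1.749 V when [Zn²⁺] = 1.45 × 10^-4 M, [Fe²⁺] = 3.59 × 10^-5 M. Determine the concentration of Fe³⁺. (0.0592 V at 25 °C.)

From the Nernst equation, log Q = n(E° − E)/0.0592 = 2(1.53 − 1.749)/0.0592 = -7.399, so Q = 3.99 × 10^-8.
With Q = [Zn²⁺]·[Fe²⁺]^2/[Fe³⁺]^2 and the known concentrations, [Fe³⁺]^2 in the denominator gives [Fe³⁺] = 0.0022 M.

0.0022 M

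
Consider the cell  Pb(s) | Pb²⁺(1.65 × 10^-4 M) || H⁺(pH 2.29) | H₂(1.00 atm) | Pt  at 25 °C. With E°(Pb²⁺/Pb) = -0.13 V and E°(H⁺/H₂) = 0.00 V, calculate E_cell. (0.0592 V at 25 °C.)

0.11 V

The hydrogen couple is the cathode, so E°_cell = 0.13 V; n = 2.
[H⁺] = 10^(−2.29) = 0.0051 M, and Q = [Pb²⁺]·P(H₂) / [H⁺]^2 = 6.27.
E = E° − (0.0592/2) log Q = 0.13 − (0.0592/2)(0.797) = 0.106 V.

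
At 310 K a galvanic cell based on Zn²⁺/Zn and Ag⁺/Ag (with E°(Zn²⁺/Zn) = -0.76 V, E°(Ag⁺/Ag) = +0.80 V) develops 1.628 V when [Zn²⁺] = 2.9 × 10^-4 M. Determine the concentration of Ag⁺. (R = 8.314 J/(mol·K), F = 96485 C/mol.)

0.22 M

From the Nernst equation, ln Q = nF(E° − E)/RT = 2×96485×(1.56 − 1.628)/(8.314×310) = -5.091, so Q = 0.00615.
With Q = [Zn²⁺]/[Ag⁺]^2 and the known concentrations, [Ag⁺]^2 in the denominator gives [Ag⁺] = 0.22 M.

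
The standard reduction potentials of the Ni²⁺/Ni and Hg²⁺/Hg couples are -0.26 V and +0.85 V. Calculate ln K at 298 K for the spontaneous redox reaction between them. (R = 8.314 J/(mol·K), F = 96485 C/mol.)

ln K = 86.5

E°_cell = +0.85 − (-0.26) = 1.11 V, with n = 2 electrons transferred.
At equilibrium E = 0, so the Nernst equation gives ln K = nFE°/RT = (2)(96485)(1.11)/((8.314)(298)) = 86.45.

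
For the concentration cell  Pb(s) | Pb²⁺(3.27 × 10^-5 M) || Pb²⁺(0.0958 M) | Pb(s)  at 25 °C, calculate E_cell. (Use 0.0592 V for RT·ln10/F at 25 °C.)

0.10 V

Both half-cells are Pb²⁺/Pb, so E°_cell = 0. The concentrated side is the cathode; the cell reaction moves Pb²⁺ from high to low concentration with n = 2.
Q = [Pb²⁺]_dilute/[Pb²⁺]_conc = 3.27 × 10^-5/0.0958 = 3.41 × 10^-4.
E = 0 − (0.0592/2) log Q = −(0.0592/2)(-3.467) = 0.1026 V.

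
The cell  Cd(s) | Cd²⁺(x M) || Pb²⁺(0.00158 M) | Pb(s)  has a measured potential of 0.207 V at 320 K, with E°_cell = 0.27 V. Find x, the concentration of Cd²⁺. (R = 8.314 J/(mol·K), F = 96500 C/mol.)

From the Nernst equation, ln Q = nF(E° − E)/RT = 2×96500×(0.27 − 0.207)/(8.314×320) = 4.570, so Q = 96.6.
With Q = [Cd²⁺]/[Pb²⁺] and the known concentrations, [Cd²⁺] in the numerator gives [Cd²⁺] = 0.15 M.

0.15 M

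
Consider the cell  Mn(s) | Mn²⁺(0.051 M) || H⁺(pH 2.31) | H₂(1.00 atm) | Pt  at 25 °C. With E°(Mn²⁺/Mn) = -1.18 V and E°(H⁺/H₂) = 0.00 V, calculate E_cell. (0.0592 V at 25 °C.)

The hydrogen couple is the cathode, so E°_cell = 1.18 V; n = 2.
[H⁺] = 10^(−2.31) = 0.0049 M, and Q = [Mn²⁺]·P(H₂) / [H⁺]^2 = 2130.
E = E° − (0.0592/2) log Q = 1.18 − (0.0592/2)(3.328) = 1.081 V.

1.08 V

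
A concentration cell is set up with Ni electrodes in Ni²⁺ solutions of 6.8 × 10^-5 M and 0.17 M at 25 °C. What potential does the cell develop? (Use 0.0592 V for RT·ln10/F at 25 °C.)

0.10 V

Both half-cells are Ni²⁺/Ni, so E°_cell = 0. The concentrated side is the cathode; the cell reaction moves Ni²⁺ from high to low concentration with n = 2.
Q = [Ni²⁺]_dilute/[Ni²⁺]_conc = 6.8 × 10^-5/0.17 = 4 × 10^-4.
E = 0 − (0.0592/2) log Q = −(0.0592/2)(-3.398) = 0.1006 V.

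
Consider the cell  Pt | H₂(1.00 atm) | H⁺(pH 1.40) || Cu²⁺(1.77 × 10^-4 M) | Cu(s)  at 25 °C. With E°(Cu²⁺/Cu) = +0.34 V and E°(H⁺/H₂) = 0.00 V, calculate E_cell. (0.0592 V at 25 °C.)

The Cu²⁺/Cu couple is the cathode, so E°_cell = 0.34 V; n = 2.
[H⁺] = 10^(−1.40) = 0.040 M, and Q = [H⁺]^2 / ([Cu²⁺]·P(H₂)) = 8.95.
E = E° − (0.0592/2) log Q = 0.34 − (0.0592/2)(0.952) = 0.312 V.

0.31 V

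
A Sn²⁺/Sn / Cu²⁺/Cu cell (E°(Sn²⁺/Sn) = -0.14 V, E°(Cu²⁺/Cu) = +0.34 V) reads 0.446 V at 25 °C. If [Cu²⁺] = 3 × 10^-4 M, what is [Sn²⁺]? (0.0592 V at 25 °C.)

0.0042 M

From the Nernst equation, log Q = n(E° − E)/0.0592 = 2(0.48 − 0.446)/0.0592 = 1.149, so Q = 14.1.
With Q = [Sn²⁺]/[Cu²⁺] and the known concentrations, [Sn²⁺] in the numerator gives [Sn²⁺] = 0.0042 M.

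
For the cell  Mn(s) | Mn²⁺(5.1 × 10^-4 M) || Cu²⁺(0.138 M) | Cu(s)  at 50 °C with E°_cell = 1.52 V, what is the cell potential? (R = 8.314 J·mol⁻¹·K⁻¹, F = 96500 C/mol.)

1.60 V

Balancing electrons gives n = 2; the reaction quotient is Q = [Mn²⁺]/[Cu²⁺] = 0.00370.
E = E° − (RT/nF) ln Q = 1.52 − (8.314×323)/(2×96500) × (-5.601) = 1.520 + 0.078 = 1.598 V.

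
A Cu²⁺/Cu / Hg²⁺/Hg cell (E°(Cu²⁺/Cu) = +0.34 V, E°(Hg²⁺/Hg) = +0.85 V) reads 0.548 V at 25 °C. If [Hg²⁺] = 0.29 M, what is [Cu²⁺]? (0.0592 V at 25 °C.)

From the Nernst equation, log Q = n(E° − E)/0.0592 = 2(0.51 − 0.548)/0.0592 = -1.284, so Q = 0.0520.
With Q = [Cu²⁺]/[Hg²⁺] and the known concentrations, [Cu²⁺] in the numerator gives [Cu²⁺] = 0.015 M.

0.015 M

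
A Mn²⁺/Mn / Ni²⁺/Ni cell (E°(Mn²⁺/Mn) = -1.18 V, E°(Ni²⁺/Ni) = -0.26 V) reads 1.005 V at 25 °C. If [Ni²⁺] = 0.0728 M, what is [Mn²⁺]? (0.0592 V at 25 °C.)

From the Nernst equation, log Q = n(E° − E)/0.0592 = 2(0.92 − 1.005)/0.0592 = -2.872, so Q = 0.00134.
With Q = [Mn²⁺]/[Ni²⁺] and the known concentrations, [Mn²⁺] in the numerator gives [Mn²⁺] = 9.8 × 10^-5 M.

9.8 × 10^-5 M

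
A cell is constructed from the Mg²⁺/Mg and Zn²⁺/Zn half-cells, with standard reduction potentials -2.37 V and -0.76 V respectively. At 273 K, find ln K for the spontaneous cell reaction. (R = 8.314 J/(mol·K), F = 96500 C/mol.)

ln K = 136.9

E°_cell = -0.76 − (-2.37) = 1.61 V, with n = 2 electrons transferred.
At equilibrium E = 0, so the Nernst equation gives ln K = nFE°/RT = (2)(96500)(1.61)/((8.314)(273)) = 136.90.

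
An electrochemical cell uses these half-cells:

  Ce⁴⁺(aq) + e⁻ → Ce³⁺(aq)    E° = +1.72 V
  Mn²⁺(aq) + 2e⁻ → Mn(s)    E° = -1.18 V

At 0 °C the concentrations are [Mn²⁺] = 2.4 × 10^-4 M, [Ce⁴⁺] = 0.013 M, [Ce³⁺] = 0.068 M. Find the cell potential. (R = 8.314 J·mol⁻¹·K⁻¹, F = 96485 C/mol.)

2.96 V

The Ce⁴⁺/Ce³⁺ couple has the higher reduction potential and acts as the cathode, so E°_cell = +1.72 − (-1.18) = 2.90 V.
Balancing electrons gives n = 2; the reaction quotient is Q = [Mn²⁺]·[Ce³⁺]^2/[Ce⁴⁺]^2 = 0.00657.
E = E° − (RT/nF) ln Q = 2.90 − (8.314×273)/(2×96485) × (-5.026) = 2.900 + 0.059 = 2.959 V.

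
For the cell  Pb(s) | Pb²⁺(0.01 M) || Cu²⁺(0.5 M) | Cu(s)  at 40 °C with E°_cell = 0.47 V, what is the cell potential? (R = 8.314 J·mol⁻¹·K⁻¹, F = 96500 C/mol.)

Balancing electrons gives n = 2; the reaction quotient is Q = [Pb²⁺]/[Cu²⁺] = 0.0200.
E = E° − (RT/nF) ln Q = 0.47 − (8.314×313)/(2×96500) × (-3.912) = 0.470 + 0.053 = 0.523 V.

0.523 V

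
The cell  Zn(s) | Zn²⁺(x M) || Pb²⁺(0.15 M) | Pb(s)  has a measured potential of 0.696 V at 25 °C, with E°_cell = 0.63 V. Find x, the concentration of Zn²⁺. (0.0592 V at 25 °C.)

8.8 × 10^-4 M

From the Nernst equation, log Q = n(E° − E)/0.0592 = 2(0.63 − 0.696)/0.0592 = -2.230, so Q = 0.00589.
With Q = [Zn²⁺]/[Pb²⁺] and the known concentrations, [Zn²⁺] in the numerator gives [Zn²⁺] = 8.8 × 10^-4 M.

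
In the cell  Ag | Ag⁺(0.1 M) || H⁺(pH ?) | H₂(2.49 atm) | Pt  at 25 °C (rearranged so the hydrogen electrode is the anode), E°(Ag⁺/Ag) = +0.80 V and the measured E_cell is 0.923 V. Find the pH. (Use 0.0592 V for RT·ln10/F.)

pH = 2.88

E°_cell = 0.80 V and n = 2.
log Q = n(E° − E)/0.0592 = 2×(0.80 − 0.923)/0.0592 = -4.155.
With Q = [H⁺]^2 / ([Ag⁺]^2·P(H₂)), solving for [H⁺] gives log[H⁺] = -2.880, so pH = 2.88.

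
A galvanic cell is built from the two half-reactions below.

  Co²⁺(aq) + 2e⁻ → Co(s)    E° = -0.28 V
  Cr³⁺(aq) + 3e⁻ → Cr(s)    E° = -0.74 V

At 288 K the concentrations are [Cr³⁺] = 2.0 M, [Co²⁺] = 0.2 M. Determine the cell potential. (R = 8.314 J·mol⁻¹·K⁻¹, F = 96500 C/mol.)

0.434 V

The Co²⁺/Co couple has the higher reduction potential and acts as the cathode, so E°_cell = -0.28 − (-0.74) = 0.46 V.
Balancing electrons gives n = 6; the reaction quotient is Q = [Cr³⁺]^2/[Co²⁺]^3 = 500.
E = E° − (RT/nF) ln Q = 0.46 − (8.314×288)/(6×96500) × (6.215) = 0.460 − 0.026 = 0.434 V.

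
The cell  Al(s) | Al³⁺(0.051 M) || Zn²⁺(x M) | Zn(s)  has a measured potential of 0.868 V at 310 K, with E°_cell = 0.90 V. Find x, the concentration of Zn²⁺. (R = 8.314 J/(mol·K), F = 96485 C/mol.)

0.013 M

From the Nernst equation, ln Q = nF(E° − E)/RT = 6×96485×(0.90 − 0.868)/(8.314×310) = 7.188, so Q = 1320.
With Q = [Al³⁺]^2/[Zn²⁺]^3 and the known concentrations, [Zn²⁺]^3 in the denominator gives [Zn²⁺] = 0.013 M.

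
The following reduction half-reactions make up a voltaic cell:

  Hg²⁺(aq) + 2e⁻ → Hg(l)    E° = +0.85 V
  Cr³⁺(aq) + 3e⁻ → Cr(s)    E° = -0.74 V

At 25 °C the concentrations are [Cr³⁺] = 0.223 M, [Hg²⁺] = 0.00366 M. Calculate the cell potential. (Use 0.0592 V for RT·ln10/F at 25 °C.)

1.53 V

The Hg²⁺/Hg couple has the higher reduction potential and acts as the cathode, so E°_cell = +0.85 − (-0.74) = 1.59 V.
Balancing electrons gives n = 6; the reaction quotient is Q = [Cr³⁺]^2/[Hg²⁺]^3 = 1.01 × 10^6.
At 25 °C, E = E° − (0.0592/n) log Q = 1.59 − (0.0592/6)(6.006) = 1.590 − 0.059 = 1.531 V.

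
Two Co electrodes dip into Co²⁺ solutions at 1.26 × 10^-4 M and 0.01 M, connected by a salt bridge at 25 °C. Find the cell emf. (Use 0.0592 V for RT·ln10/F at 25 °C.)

0.056 V

Both half-cells are Co²⁺/Co, so E°_cell = 0. The concentrated side is the cathode; the cell reaction moves Co²⁺ from high to low concentration with n = 2.
Q = [Co²⁺]_dilute/[Co²⁺]_conc = 1.26 × 10^-4/0.01 = 0.0126.
E = 0 − (0.0592/2) log Q = −(0.0592/2)(-1.900) = 0.0562 V.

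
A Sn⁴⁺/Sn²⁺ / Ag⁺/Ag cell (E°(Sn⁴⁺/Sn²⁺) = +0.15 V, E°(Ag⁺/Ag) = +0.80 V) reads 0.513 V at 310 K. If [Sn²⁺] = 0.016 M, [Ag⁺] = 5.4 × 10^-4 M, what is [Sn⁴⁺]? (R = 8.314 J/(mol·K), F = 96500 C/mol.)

1.3 × 10^-4 M

From the Nernst equation, ln Q = nF(E° − E)/RT = 2×96500×(0.65 − 0.513)/(8.314×310) = 10.259, so Q = 2.85 × 10^4.
With Q = [Sn⁴⁺]/([Sn²⁺]·[Ag⁺]^2) and the known concentrations, [Sn⁴⁺] in the numerator gives [Sn⁴⁺] = 1.3 × 10^-4 M.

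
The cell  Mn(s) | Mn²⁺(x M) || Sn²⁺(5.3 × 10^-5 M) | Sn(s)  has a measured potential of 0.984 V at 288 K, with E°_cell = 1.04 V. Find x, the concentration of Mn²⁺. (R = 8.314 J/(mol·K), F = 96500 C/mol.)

From the Nernst equation, ln Q = nF(E° − E)/RT = 2×96500×(1.04 − 0.984)/(8.314×288) = 4.514, so Q = 91.3.
With Q = [Mn²⁺]/[Sn²⁺] and the known concentrations, [Mn²⁺] in the numerator gives [Mn²⁺] = 0.0048 M.

0.0048 M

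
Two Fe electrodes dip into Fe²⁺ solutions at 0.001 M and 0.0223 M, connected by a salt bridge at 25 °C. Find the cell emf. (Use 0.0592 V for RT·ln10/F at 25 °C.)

0.040 V

Both half-cells are Fe²⁺/Fe, so E°_cell = 0. The concentrated side is the cathode; the cell reaction moves Fe²⁺ from high to low concentration with n = 2.
Q = [Fe²⁺]_dilute/[Fe²⁺]_conc = 0.001/0.0223 = 0.0448.
E = 0 − (0.0592/2) log Q = −(0.0592/2)(-1.348) = 0.0399 V.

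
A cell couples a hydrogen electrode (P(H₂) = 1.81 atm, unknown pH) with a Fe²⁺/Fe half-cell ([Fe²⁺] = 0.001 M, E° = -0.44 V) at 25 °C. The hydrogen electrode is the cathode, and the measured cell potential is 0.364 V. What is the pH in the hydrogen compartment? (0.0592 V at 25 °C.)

E°_cell = 0.44 V and n = 2.
log Q = n(E° − E)/0.0592 = 2×(0.44 − 0.364)/0.0592 = 2.568.
With Q = [Fe²⁺]·P(H₂) / [H⁺]^2, solving for [H⁺] gives log[H⁺] = -2.655, so pH = 2.65.

pH = 2.65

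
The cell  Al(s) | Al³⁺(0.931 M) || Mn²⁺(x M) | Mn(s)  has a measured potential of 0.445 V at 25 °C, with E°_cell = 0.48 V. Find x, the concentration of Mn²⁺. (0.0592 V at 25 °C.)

From the Nernst equation, log Q = n(E° − E)/0.0592 = 6(0.48 − 0.445)/0.0592 = 3.547, so Q = 3530.
With Q = [Al³⁺]^2/[Mn²⁺]^3 and the known concentrations, [Mn²⁺]^3 in the denominator gives [Mn²⁺] = 0.063 M.

0.063 M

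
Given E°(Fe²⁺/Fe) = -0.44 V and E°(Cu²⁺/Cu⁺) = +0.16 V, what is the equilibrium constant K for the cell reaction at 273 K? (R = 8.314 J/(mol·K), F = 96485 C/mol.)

E°_cell = +0.16 − (-0.44) = 0.60 V, with n = 2 electrons transferred.
At equilibrium E = 0, so the Nernst equation gives ln K = nFE°/RT = (2)(96485)(0.60)/((8.314)(273)) = 51.01.
K = e^51.01 = 1.4 × 10^22.

1.4 × 10^22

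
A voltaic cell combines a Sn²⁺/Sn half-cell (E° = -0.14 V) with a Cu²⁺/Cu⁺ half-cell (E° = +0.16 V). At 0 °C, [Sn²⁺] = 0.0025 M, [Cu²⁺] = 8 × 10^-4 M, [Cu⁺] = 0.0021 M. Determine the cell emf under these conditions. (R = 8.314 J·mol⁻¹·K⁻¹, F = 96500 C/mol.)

0.348 V

The Cu²⁺/Cu⁺ couple has the higher reduction potential and acts as the cathode, so E°_cell = +0.16 − (-0.14) = 0.30 V.
Balancing electrons gives n = 2; the reaction quotient is Q = [Sn²⁺]·[Cu⁺]^2/[Cu²⁺]^2 = 0.0172.
E = E° − (RT/nF) ln Q = 0.30 − (8.314×273)/(2×96500) × (-4.061) = 0.300 + 0.048 = 0.348 V.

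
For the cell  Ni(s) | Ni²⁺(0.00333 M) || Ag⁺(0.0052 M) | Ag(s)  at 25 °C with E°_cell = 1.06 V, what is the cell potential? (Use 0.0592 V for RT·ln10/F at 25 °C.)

0.998 V

Balancing electrons gives n = 2; the reaction quotient is Q = [Ni²⁺]/[Ag⁺]^2 = 123.
At 25 °C, E = E° − (0.0592/n) log Q = 1.06 − (0.0592/2)(2.090) = 1.060 − 0.062 = 0.998 V.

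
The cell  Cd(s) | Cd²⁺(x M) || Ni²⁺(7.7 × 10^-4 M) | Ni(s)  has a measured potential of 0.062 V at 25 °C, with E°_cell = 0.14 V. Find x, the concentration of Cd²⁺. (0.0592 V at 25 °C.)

From the Nernst equation, log Q = n(E° − E)/0.0592 = 2(0.14 − 0.062)/0.0592 = 2.635, so Q = 432.
With Q = [Cd²⁺]/[Ni²⁺] and the known concentrations, [Cd²⁺] in the numerator gives [Cd²⁺] = 0.33 M.

0.33 M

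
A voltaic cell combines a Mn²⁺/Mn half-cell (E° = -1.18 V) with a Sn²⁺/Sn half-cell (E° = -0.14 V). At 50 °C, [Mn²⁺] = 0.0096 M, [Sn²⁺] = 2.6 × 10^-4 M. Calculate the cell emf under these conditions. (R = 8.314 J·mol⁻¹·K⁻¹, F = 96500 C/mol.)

0.990 V

The Sn²⁺/Sn couple has the higher reduction potential and acts as the cathode, so E°_cell = -0.14 − (-1.18) = 1.04 V.
Balancing electrons gives n = 2; the reaction quotient is Q = [Mn²⁺]/[Sn²⁺] = 36.9.
E = E° − (RT/nF) ln Q = 1.04 − (8.314×323)/(2×96500) × (3.609) = 1.040 − 0.050 = 0.990 V.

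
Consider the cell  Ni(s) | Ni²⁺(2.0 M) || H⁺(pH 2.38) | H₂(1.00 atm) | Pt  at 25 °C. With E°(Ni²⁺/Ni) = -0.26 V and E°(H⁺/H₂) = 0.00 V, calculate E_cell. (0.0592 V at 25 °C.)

0.11 V

The hydrogen couple is the cathode, so E°_cell = 0.26 V; n = 2.
[H⁺] = 10^(−2.38) = 0.0042 M, and Q = [Ni²⁺]·P(H₂) / [H⁺]^2 = 1.15 × 10^5.
E = E° − (0.0592/2) log Q = 0.26 − (0.0592/2)(5.061) = 0.110 V.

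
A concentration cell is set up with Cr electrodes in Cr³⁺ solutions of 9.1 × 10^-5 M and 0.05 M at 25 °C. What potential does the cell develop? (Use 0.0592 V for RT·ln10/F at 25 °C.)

Both half-cells are Cr³⁺/Cr, so E°_cell = 0. The concentrated side is the cathode; the cell reaction moves Cr³⁺ from high to low concentration with n = 3.
Q = [Cr³⁺]_dilute/[Cr³⁺]_conc = 9.1 × 10^-5/0.05 = 0.00182.
E = 0 − (0.0592/3) log Q = −(0.0592/3)(-2.740) = 0.0541 V.

0.054 V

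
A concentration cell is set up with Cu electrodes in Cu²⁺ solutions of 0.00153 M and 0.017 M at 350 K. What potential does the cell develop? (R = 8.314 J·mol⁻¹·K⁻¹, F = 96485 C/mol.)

0.036 V

Both half-cells are Cu²⁺/Cu, so E°_cell = 0. The concentrated side is the cathode; the cell reaction moves Cu²⁺ from high to low concentration with n = 2.
Q = [Cu²⁺]_dilute/[Cu²⁺]_conc = 0.00153/0.017 = 0.0900.
E = 0 − (RT/nF) ln Q = −((8.314×350)/(2×96485))(-2.408) = 0.0363 V.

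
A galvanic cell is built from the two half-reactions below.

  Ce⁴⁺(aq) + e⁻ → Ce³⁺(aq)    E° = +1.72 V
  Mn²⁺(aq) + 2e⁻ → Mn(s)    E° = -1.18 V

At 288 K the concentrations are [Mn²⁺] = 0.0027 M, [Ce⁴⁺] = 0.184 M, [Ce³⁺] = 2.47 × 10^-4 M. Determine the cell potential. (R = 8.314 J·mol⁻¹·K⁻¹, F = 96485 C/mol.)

3.14 V

The Ce⁴⁺/Ce³⁺ couple has the higher reduction potential and acts as the cathode, so E°_cell = +1.72 − (-1.18) = 2.90 V.
Balancing electrons gives n = 2; the reaction quotient is Q = [Mn²⁺]·[Ce³⁺]^2/[Ce⁴⁺]^2 = 4.87 × 10^-9.
E = E° − (RT/nF) ln Q = 2.90 − (8.314×288)/(2×96485) × (-19.141) = 2.900 + 0.238 = 3.138 V.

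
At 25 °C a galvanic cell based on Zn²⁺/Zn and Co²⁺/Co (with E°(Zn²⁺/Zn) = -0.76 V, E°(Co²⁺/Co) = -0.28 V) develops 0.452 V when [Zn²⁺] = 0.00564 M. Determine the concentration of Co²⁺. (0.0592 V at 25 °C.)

6.4 × 10^-4 M

From the Nernst equation, log Q = n(E° − E)/0.0592 = 2(0.48 − 0.452)/0.0592 = 0.946, so Q = 8.83.
With Q = [Zn²⁺]/[Co²⁺] and the known concentrations, [Co²⁺] in the denominator gives [Co²⁺] = 6.4 × 10^-4 M.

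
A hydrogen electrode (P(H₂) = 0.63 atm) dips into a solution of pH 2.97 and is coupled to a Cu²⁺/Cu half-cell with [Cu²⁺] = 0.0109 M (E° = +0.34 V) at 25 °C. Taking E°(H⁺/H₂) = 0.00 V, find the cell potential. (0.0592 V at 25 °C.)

0.45 V

The Cu²⁺/Cu couple is the cathode, so E°_cell = 0.34 V; n = 2.
[H⁺] = 10^(−2.97) = 0.0011 M, and Q = [H⁺]^2 / ([Cu²⁺]·P(H₂)) = 1.67 × 10^-4.
E = E° − (0.0592/2) log Q = 0.34 − (0.0592/2)(-3.777) = 0.452 V.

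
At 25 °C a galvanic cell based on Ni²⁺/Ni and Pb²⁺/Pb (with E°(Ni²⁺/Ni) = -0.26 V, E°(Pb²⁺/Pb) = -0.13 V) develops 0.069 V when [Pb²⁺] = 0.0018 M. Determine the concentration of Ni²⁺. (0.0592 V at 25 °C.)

0.21 M

From the Nernst equation, log Q = n(E° − E)/0.0592 = 2(0.13 − 0.069)/0.0592 = 2.061, so Q = 115.
With Q = [Ni²⁺]/[Pb²⁺] and the known concentrations, [Ni²⁺] in the numerator gives [Ni²⁺] = 0.21 M.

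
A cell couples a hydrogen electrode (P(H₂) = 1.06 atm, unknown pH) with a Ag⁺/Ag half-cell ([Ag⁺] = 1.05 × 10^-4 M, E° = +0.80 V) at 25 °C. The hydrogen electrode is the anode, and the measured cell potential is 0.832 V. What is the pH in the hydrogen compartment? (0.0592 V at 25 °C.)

pH = 4.51

E°_cell = 0.80 V and n = 2.
log Q = n(E° − E)/0.0592 = 2×(0.80 − 0.832)/0.0592 = -1.081.
With Q = [H⁺]^2 / ([Ag⁺]^2·P(H₂)), solving for [H⁺] gives log[H⁺] = -4.507, so pH = 4.51.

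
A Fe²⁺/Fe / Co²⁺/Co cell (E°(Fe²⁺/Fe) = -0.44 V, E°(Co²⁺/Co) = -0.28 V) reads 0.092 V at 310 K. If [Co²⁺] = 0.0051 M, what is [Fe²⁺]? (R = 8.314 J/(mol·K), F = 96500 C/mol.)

0.83 M

From the Nernst equation, ln Q = nF(E° − E)/RT = 2×96500×(0.16 − 0.092)/(8.314×310) = 5.092, so Q = 163.
With Q = [Fe²⁺]/[Co²⁺] and the known concentrations, [Fe²⁺] in the numerator gives [Fe²⁺] = 0.83 M.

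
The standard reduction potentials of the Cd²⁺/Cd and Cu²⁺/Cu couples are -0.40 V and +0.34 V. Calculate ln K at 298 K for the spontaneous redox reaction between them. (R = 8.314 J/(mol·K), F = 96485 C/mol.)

E°_cell = +0.34 − (-0.40) = 0.74 V, with n = 2 electrons transferred.
At equilibrium E = 0, so the Nernst equation gives ln K = nFE°/RT = (2)(96485)(0.74)/((8.314)(298)) = 57.64.

ln K = 57.6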